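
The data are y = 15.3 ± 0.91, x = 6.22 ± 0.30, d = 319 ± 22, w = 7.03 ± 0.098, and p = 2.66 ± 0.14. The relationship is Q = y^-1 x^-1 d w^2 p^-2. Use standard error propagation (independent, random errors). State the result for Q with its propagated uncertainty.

23.4 ± 3.51

Each factor contributes (exponent × relative error)² to (δQ/Q)²:
  (-1·δy/y)² = (-1×0.0595)² = 0.00354;  (-1·δx/x)² = (-1×0.0482)² = 0.00233;  (1·δd/d)² = (1×0.0690)² = 0.00476;  (2·δw/w)² = (2×0.0139)² = 0.000777;  (-2·δp/p)² = (-2×0.0526)² = 0.0111
δQ/Q = √(0.0225) = 0.150
Q = 23.4, so δQ = 0.150 × 23.4 = 3.51.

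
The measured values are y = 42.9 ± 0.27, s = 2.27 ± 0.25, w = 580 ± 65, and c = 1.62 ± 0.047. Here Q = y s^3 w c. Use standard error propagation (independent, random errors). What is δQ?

Each factor contributes (exponent × relative error)² to (δQ/Q)²:
  (1·δy/y)² = (1×0.00629)² = 3.96e-05;  (3·δs/s)² = (3×0.110)² = 0.109;  (1·δw/w)² = (1×0.112)² = 0.0126;  (1·δc/c)² = (1×0.0290)² = 0.000842
δQ/Q = √(0.123) = 0.350
Q = 4.71e+05, so δQ = 0.350 × 4.71e+05 = 1.65e+05.

1.65e+05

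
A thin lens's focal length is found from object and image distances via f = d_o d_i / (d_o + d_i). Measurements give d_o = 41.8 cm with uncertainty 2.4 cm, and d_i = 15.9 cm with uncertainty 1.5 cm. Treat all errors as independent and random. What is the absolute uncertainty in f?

0.808 cm

∂f/∂d_o = (d_i/(d_o+d_i))² = 0.0759;  ∂f/∂d_i = (d_o/(d_o+d_i))² = 0.525
δf = √((∂f/∂d_o · δd_o)² + (∂f/∂d_i · δd_i)²) = √(0.0332 + 0.620) = 0.808 cm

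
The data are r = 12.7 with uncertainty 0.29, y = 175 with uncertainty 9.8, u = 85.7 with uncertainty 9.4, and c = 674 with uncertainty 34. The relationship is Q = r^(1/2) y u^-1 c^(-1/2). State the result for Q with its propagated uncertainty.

Each factor contributes (exponent × relative error)² to (δQ/Q)²:
  (½·δr/r)² = (0.5×0.0228)² = 0.000130;  (1·δy/y)² = (1×0.0560)² = 0.00314;  (-1·δu/u)² = (-1×0.110)² = 0.0120;  (−½·δc/c)² = (-0.5×0.0504)² = 0.000636
δQ/Q = √(0.0159) = 0.126
Q = 0.280, so δQ = 0.126 × 0.280 = 0.0354.

0.280 ± 0.0354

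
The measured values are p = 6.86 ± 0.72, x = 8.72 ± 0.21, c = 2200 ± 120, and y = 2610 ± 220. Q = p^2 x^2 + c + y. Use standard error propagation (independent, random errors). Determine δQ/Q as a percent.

9.66%

Let w = p^2·x^2 = 3580. δw/w = √((2·δp/p)² + (2·δx/x)²) = √(0.0441 + 0.00232) = 0.215, so δw = 771.
Q = w + c + y: δQ = √(δw² + δc² + δy²) = √(5.94e+05 + 14400 + 48400) = 810
Q = 8390, so δQ/Q = 810/8390 = 0.0966.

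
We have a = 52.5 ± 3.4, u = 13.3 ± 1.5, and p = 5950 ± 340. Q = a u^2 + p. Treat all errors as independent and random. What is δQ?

2210

Let w = a·u^2 = 9290. δw/w = √((1·δa/a)² + (2·δu/u)²) = √(0.00419 + 0.0509) = 0.235, so δw = 2180.
Q = w + p: δQ = √(δw² + δp²) = √(4.75e+06 + 1.16e+05) = 2210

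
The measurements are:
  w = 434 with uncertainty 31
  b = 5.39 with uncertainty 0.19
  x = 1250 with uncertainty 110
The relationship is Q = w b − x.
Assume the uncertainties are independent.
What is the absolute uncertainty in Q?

216

Let p = w·b = 2340. δp/p = √((1·δw/w)² + (1·δb/b)²) = √(0.00510 + 0.00124) = 0.0797, so δp = 186.
Q = p − x: δQ = √(δp² + δx²) = √(34700 + 12100) = 216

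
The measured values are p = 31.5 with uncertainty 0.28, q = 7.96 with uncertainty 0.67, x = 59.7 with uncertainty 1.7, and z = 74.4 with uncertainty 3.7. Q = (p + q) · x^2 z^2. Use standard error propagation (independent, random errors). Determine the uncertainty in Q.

Let u = p + q = 39.5. δu = √(δp² + δq²) = √(0.0784 + 0.449) = 0.726, so δu/u = 0.0184.
Q is then a monomial in u, x, z:
δQ/Q = √((δu/u)² + (2·δx/x)² + (2·δz/z)²) = √(0.000339 + 0.00324 + 0.00989) = 0.116
Q = 7.78e+08, so δQ = 0.116 × 7.78e+08 = 9.04e+07.

9.04e+07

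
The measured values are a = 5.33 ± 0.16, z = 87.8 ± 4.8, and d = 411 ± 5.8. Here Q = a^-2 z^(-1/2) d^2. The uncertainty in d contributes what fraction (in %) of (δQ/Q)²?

15.5%

(δQ/Q)² = (-2·δa/a)² + (−½·δz/z)² + (2·δd/d)²
  a term: (-2×0.0300)² = 0.00360
  z term: (-0.5×0.0547)² = 0.000747
  d term: (2×0.0141)² = 0.000797
Total = 0.00515. Share from d = 0.000797/0.00515 = 0.155.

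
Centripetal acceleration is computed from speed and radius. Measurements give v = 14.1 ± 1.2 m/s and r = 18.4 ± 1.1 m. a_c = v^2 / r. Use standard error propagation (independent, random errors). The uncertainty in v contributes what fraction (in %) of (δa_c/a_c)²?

(δa_c/a_c)² = (2·δv/v)² + (-1·δr/r)²
  v term: (2×0.0851)² = 0.0290
  r term: (-1×0.0598)² = 0.00357
Total = 0.0325. Share from v = 0.0290/0.0325 = 0.890.

89.0%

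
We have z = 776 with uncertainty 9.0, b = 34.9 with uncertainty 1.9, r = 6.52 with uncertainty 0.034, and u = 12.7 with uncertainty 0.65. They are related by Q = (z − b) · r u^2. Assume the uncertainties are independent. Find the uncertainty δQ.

80500

Let w = z − b = 741. δw = √(δz² + δb²) = √(81.0 + 3.61) = 9.20, so δw/w = 0.0124.
Q is then a monomial in w, r, u:
δQ/Q = √((δw/w)² + (1·δr/r)² + (2·δu/u)²) = √(0.000154 + 2.72e-05 + 0.0105) = 0.103
Q = 7.79e+05, so δQ = 0.103 × 7.79e+05 = 80500.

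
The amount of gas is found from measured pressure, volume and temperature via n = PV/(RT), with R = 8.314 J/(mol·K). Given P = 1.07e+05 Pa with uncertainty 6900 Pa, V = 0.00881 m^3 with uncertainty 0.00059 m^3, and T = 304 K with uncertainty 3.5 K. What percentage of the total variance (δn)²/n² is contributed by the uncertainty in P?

47.4%

(δn/n)² = (1·δP/P)² + (1·δV/V)² + (-1·δT/T)²
  P term: (1×0.0645)² = 0.00416
  V term: (1×0.0670)² = 0.00448
  T term: (-1×0.0115)² = 0.000133
Total = 0.00878. Share from P = 0.00416/0.00878 = 0.474.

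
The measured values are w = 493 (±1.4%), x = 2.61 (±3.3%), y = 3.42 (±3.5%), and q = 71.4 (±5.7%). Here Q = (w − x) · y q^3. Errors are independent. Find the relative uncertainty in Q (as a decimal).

Let u = w − x = 490. δu = √(δw² + δx²) = √(47.6 + 0.00742) = 6.90, so δu/u = 0.0141.
Q is then a monomial in u, y, q:
δQ/Q = √((δu/u)² + (1·δy/y)² + (3·δq/q)²) = √(0.000198 + 0.00123 + 0.0292) = 0.175

0.175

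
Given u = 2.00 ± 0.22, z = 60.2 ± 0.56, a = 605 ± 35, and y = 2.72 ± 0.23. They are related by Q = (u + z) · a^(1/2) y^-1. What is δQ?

Let w = u + z = 62.2. δw = √(δu² + δz²) = √(0.0484 + 0.314) = 0.602, so δw/w = 0.00967.
Q is then a monomial in w, a, y:
δQ/Q = √((δw/w)² + (½·δa/a)² + (-1·δy/y)²) = √(9.36e-05 + 0.000837 + 0.00715) = 0.0899
Q = 562, so δQ = 0.0899 × 562 = 50.6.

50.6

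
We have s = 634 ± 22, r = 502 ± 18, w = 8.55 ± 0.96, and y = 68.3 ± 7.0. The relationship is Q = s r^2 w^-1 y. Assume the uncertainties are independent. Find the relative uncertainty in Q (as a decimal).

0.172

Q is a product of powers, so relative uncertainties combine in quadrature:
  (1·δs/s)² = (1×0.0347)² = 0.00120;  (2·δr/r)² = (2×0.0359)² = 0.00514;  (-1·δw/w)² = (-1×0.112)² = 0.0126;  (1·δy/y)² = (1×0.102)² = 0.0105
δQ/Q = √(0.0295) = 0.172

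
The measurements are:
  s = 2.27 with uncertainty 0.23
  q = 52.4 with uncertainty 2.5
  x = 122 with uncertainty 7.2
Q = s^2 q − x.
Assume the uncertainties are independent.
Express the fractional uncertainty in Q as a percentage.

38.3%

Let p = s^2·q = 270. δp/p = √((2·δs/s)² + (1·δq/q)²) = √(0.0411 + 0.00228) = 0.208, so δp = 56.2.
Q = p − x: δQ = √(δp² + δx²) = √(3160 + 51.8) = 56.7
Q = 148, so δQ/Q = 56.7/148 = 0.383.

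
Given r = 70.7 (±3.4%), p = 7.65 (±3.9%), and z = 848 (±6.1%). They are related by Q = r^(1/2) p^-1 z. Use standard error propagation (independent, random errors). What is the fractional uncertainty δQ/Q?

Each factor contributes (exponent × relative error)² to (δQ/Q)²:
  (½·δr/r)² = (0.5×0.0340)² = 0.000289;  (-1·δp/p)² = (-1×0.0390)² = 0.00152;  (1·δz/z)² = (1×0.0610)² = 0.00372
δQ/Q = √(0.00553) = 0.0744

0.0744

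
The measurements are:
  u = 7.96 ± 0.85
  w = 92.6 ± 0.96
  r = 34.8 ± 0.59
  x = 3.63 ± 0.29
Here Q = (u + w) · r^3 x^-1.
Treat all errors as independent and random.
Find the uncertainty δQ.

Let h = u + w = 101. δh = √(δu² + δw²) = √(0.722 + 0.922) = 1.28, so δh/h = 0.0128.
Q is then a monomial in h, r, x:
δQ/Q = √((δh/h)² + (3·δr/r)² + (-1·δx/x)²) = √(0.000163 + 0.00259 + 0.00638) = 0.0956
Q = 1.17e+06, so δQ = 0.0956 × 1.17e+06 = 1.12e+05.

1.12e+05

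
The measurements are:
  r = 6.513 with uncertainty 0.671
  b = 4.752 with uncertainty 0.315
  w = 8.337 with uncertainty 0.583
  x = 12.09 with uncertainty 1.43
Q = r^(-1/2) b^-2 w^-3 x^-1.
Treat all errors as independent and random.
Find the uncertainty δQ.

Since Q is a product/quotient, work with relative uncertainties:
  (−½·δr/r)² = (-0.5×0.103)² = 0.00265;  (-2·δb/b)² = (-2×0.0663)² = 0.0176;  (-3·δw/w)² = (-3×0.0699)² = 0.0440;  (-1·δx/x)² = (-1×0.118)² = 0.0140
δQ/Q = √(0.0782) = 0.280
Q = 2.477e-06, so δQ = 0.280 × 2.477e-06 = 6.93e-07.

6.93e-07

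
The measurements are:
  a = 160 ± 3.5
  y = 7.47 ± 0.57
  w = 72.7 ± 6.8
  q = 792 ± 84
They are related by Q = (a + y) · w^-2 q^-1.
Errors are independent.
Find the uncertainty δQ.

Let u = a + y = 167. δu = √(δa² + δy²) = √(12.2 + 0.325) = 3.55, so δu/u = 0.0212.
Q is then a monomial in u, w, q:
δQ/Q = √((δu/u)² + (-2·δw/w)² + (-1·δq/q)²) = √(0.000448 + 0.0350 + 0.0112) = 0.216
Q = 4e-05, so δQ = 0.216 × 4e-05 = 8.65e-06.

8.65e-06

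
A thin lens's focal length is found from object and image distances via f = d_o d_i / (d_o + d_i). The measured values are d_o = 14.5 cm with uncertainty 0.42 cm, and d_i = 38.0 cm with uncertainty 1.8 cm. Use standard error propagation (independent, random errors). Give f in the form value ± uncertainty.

∂f/∂d_o = (d_i/(d_o+d_i))² = 0.524;  ∂f/∂d_i = (d_o/(d_o+d_i))² = 0.0763
δf = √((∂f/∂d_o · δd_o)² + (∂f/∂d_i · δd_i)²) = √(0.0484 + 0.0189) = 0.259 cm
f = 10.5 cm.

10.5 ± 0.259 cm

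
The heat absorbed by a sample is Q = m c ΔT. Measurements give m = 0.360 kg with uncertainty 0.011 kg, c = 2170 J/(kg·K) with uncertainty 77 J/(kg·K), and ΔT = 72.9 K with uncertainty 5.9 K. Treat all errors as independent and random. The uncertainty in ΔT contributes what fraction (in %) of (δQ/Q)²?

74.9%

(δQ/Q)² = (1·δm/m)² + (1·δc/c)² + (1·δΔT/ΔT)²
  m term: (1×0.0306)² = 0.000934
  c term: (1×0.0355)² = 0.00126
  ΔT term: (1×0.0809)² = 0.00655
Total = 0.00874. Share from ΔT = 0.00655/0.00874 = 0.749.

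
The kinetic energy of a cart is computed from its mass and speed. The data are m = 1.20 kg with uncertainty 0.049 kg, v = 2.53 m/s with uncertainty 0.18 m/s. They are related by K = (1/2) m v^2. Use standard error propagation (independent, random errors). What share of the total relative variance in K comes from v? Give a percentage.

92.4%

(δK/K)² = (1·δm/m)² + (2·δv/v)²
  m term: (1×0.0408)² = 0.00167
  v term: (2×0.0711)² = 0.0202
Total = 0.0219. Share from v = 0.0202/0.0219 = 0.924.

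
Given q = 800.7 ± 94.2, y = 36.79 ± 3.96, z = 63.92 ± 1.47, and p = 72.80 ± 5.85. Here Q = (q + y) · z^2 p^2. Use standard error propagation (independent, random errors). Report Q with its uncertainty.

(1.813 ± 0.365) × 10^10

Let u = q + y = 837.5. δu = √(δq² + δy²) = √(8870 + 15.7) = 94.3, so δu/u = 0.113.
Q is then a monomial in u, z, p:
δQ/Q = √((δu/u)² + (2·δz/z)² + (2·δp/p)²) = √(0.0127 + 0.00212 + 0.0258) = 0.202
Q = 1.813e+10, so δQ = 0.202 × 1.813e+10 = 3.65e+09.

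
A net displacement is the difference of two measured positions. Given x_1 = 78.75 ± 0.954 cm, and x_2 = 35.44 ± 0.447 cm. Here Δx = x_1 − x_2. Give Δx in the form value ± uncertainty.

Absolute uncertainties add in quadrature for a linear combination:
  (δx_1)² = 0.910;  (δx_2)² = 0.200
δΔx = √(1.11) = 1.05 cm
Δx = 43.31 cm.

43.31 ± 1.05 cm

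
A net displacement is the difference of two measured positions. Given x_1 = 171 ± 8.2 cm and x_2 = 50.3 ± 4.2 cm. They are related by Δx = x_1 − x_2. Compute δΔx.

Δx is a linear combination, so absolute uncertainties add in quadrature:
  (δx_1)² = 67.2;  (δx_2)² = 17.6
δΔx = √(84.9) = 9.21 cm

9.21 cm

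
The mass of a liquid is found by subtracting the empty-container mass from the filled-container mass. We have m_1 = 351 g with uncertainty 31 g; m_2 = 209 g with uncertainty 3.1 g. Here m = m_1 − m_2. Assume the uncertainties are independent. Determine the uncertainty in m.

31.2 g

Absolute uncertainties add in quadrature for a linear combination:
  (δm_1)² = 961;  (δm_2)² = 9.61
δm = √(971) = 31.2 g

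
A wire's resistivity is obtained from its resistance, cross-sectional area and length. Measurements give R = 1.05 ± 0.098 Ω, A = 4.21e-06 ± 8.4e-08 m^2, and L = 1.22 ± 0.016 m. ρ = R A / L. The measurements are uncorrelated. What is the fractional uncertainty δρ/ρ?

0.0963

Relative error in a monomial: (δρ/ρ)² = Σ (nᵢ · δxᵢ/xᵢ)².
  (1·δR/R)² = (1×0.0933)² = 0.00871;  (1·δA/A)² = (1×0.0200)² = 0.000398;  (-1·δL/L)² = (-1×0.0131)² = 0.000172
δρ/ρ = √(0.00928) = 0.0963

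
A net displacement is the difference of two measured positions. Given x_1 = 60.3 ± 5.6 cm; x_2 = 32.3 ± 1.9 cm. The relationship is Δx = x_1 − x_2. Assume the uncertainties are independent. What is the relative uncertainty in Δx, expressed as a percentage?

21.1%

For a sum/difference, combine absolute errors in quadrature:
  (δx_1)² = 31.4;  (δx_2)² = 3.61
δΔx = √(35.0) = 5.91 cm
Δx = 28.0 cm, so δΔx/Δx = 5.91/28.0 = 0.211.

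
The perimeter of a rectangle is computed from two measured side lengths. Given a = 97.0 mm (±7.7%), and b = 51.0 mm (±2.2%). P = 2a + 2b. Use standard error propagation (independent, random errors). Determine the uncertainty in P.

15.1 mm

For a sum/difference, combine absolute errors in quadrature:
  (2·δa)² = 223;  (2·δb)² = 5.04
δP = √(228) = 15.1 mm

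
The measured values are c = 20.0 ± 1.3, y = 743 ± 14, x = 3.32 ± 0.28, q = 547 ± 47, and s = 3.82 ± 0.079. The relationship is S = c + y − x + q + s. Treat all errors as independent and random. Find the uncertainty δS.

For a sum/difference, combine absolute errors in quadrature:
  (δc)² = 1.69;  (δy)² = 196;  (δx)² = 0.0784;  (δq)² = 2210;  (δs)² = 0.00624
δS = √(2410) = 49.1

49.1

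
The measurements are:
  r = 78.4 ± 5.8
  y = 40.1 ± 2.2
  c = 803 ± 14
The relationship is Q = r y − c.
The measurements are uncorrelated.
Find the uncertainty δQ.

Let p = r·y = 3140. δp/p = √((1·δr/r)² + (1·δy/y)²) = √(0.00547 + 0.00301) = 0.0921, so δp = 290.
Q = p − c: δQ = √(δp² + δc²) = √(83800 + 196) = 290

290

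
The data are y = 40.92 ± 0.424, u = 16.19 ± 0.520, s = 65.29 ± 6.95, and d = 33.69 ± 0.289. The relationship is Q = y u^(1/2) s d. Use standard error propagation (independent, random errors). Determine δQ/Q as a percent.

For a monomial Q ∝ y, u^(1/2), s, d, fractional errors add in quadrature:
  (1·δy/y)² = (1×0.0104)² = 0.000107;  (½·δu/u)² = (0.5×0.0321)² = 0.000258;  (1·δs/s)² = (1×0.106)² = 0.0113;  (1·δd/d)² = (1×0.00858)² = 7.36e-05
δQ/Q = √(0.0118) = 0.108

10.8%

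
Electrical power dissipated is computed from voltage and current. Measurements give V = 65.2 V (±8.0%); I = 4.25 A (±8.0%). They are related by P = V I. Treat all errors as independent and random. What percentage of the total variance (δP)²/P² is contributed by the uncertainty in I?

(δP/P)² = (1·δV/V)² + (1·δI/I)²
  V term: (1×0.0800)² = 0.00640
  I term: (1×0.0800)² = 0.00640
Total = 0.0128. Share from I = 0.00640/0.0128 = 0.500.

50.0%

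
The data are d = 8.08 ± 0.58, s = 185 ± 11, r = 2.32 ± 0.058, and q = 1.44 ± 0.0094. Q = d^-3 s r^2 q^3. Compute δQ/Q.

0.230

Products/powers → add relative errors in quadrature, weighted by exponent:
  (-3·δd/d)² = (-3×0.0718)² = 0.0464;  (1·δs/s)² = (1×0.0595)² = 0.00354;  (2·δr/r)² = (2×0.0250)² = 0.00250;  (3·δq/q)² = (3×0.00653)² = 0.000384
δQ/Q = √(0.0528) = 0.230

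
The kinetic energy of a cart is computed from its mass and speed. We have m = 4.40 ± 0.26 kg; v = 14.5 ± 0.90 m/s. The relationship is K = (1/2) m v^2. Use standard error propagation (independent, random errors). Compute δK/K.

0.137

Products/powers → add relative errors in quadrature, weighted by exponent:
  (1·δm/m)² = (1×0.0591)² = 0.00349;  (2·δv/v)² = (2×0.0621)² = 0.0154
δK/K = √(0.0189) = 0.137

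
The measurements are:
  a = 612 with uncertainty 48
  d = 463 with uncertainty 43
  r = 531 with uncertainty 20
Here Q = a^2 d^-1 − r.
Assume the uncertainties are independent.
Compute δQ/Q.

Let p = a^2·d^-1 = 809. δp/p = √((2·δa/a)² + (-1·δd/d)²) = √(0.0246 + 0.00863) = 0.182, so δp = 147.
Q = p − r: δQ = √(δp² + δr²) = √(21700 + 400) = 149
Q = 278, so δQ/Q = 149/278 = 0.535.

0.535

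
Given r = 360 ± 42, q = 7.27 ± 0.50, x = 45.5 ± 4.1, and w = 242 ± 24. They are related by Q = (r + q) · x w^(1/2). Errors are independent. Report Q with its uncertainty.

(2.60 ± 0.400) × 10^5

Let u = r + q = 367. δu = √(δr² + δq²) = √(1760 + 0.250) = 42.0, so δu/u = 0.114.
Q is then a monomial in u, x, w:
δQ/Q = √((δu/u)² + (1·δx/x)² + (½·δw/w)²) = √(0.0131 + 0.00812 + 0.00246) = 0.154
Q = 2.6e+05, so δQ = 0.154 × 2.6e+05 = 40000.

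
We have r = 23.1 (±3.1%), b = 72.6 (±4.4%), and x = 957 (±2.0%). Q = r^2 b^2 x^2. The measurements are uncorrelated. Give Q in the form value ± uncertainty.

Since Q is a product/quotient, work with relative uncertainties:
  (2·δr/r)² = (2×0.0310)² = 0.00384;  (2·δb/b)² = (2×0.0440)² = 0.00774;  (2·δx/x)² = (2×0.0200)² = 0.00160
δQ/Q = √(0.0132) = 0.115
Q = 2.58e+12, so δQ = 0.115 × 2.58e+12 = 2.96e+11.

(2.58 ± 0.296) × 10^12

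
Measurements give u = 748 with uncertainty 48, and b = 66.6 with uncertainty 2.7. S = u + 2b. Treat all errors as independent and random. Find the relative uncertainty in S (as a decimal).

0.0548

S is a linear combination, so absolute uncertainties add in quadrature:
  (δu)² = 2300;  (2·δb)² = 29.2
δS = √(2330) = 48.3
S = 881, so δS/S = 48.3/881 = 0.0548.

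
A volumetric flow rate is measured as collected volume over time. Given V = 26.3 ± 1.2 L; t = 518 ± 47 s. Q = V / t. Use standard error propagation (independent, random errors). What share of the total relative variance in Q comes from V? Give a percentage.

(δQ/Q)² = (1·δV/V)² + (-1·δt/t)²
  V term: (1×0.0456)² = 0.00208
  t term: (-1×0.0907)² = 0.00823
Total = 0.0103. Share from V = 0.00208/0.0103 = 0.202.

20.2%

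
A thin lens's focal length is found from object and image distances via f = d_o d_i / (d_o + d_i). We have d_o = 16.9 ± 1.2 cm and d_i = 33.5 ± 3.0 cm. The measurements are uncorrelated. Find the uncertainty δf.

0.628 cm

∂f/∂d_o = (d_i/(d_o+d_i))² = 0.442;  ∂f/∂d_i = (d_o/(d_o+d_i))² = 0.112
δf = √((∂f/∂d_o · δd_o)² + (∂f/∂d_i · δd_i)²) = √(0.281 + 0.114) = 0.628 cm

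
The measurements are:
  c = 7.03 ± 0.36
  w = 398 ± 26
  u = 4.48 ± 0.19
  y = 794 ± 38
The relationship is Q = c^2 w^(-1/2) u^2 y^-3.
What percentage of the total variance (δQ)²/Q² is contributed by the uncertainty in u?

18.3%

(δQ/Q)² = (2·δc/c)² + (−½·δw/w)² + (2·δu/u)² + (-3·δy/y)²
  c term: (2×0.0512)² = 0.0105
  w term: (-0.5×0.0653)² = 0.00107
  u term: (2×0.0424)² = 0.00719
  y term: (-3×0.0479)² = 0.0206
Total = 0.0394. Share from u = 0.00719/0.0394 = 0.183.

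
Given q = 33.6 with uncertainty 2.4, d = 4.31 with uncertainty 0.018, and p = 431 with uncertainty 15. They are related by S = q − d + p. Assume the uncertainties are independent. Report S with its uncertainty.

For a sum/difference, combine absolute errors in quadrature:
  (δq)² = 5.76;  (δd)² = 0.000324;  (δp)² = 225
δS = √(231) = 15.2
S = 460.

460 ± 15.2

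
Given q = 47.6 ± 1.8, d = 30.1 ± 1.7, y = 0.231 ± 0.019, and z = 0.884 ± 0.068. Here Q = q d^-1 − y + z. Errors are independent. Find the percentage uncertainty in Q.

Let p = q·d^-1 = 1.58. δp/p = √((1·δq/q)² + (-1·δd/d)²) = √(0.00143 + 0.00319) = 0.0680, so δp = 0.107.
Q = p − y + z: δQ = √(δp² + δy² + δz²) = √(0.0116 + 0.000361 + 0.00462) = 0.129
Q = 2.23, so δQ/Q = 0.129/2.23 = 0.0576.

5.76%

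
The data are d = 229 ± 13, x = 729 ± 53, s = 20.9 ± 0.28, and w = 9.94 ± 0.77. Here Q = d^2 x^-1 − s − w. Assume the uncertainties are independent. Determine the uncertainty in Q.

Let p = d^2·x^-1 = 71.9. δp/p = √((2·δd/d)² + (-1·δx/x)²) = √(0.0129 + 0.00529) = 0.135, so δp = 9.70.
Q = p − s − w: δQ = √(δp² + δs² + δw²) = √(94.1 + 0.0784 + 0.593) = 9.73

9.73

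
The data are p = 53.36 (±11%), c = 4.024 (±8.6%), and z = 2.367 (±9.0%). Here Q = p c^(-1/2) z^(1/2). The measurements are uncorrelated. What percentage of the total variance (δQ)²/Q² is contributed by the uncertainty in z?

12.7%

(δQ/Q)² = (1·δp/p)² + (−½·δc/c)² + (½·δz/z)²
  p term: (1×0.110)² = 0.0121
  c term: (-0.5×0.0860)² = 0.00185
  z term: (0.5×0.0900)² = 0.00202
Total = 0.0160. Share from z = 0.00202/0.0160 = 0.127.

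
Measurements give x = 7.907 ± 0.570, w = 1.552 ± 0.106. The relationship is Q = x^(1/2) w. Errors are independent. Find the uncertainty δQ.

0.337

For a monomial Q ∝ x^(1/2), w, fractional errors add in quadrature:
  (½·δx/x)² = (0.5×0.0721)² = 0.00130;  (1·δw/w)² = (1×0.0683)² = 0.00466
δQ/Q = √(0.00596) = 0.0772
Q = 4.364, so δQ = 0.0772 × 4.364 = 0.337.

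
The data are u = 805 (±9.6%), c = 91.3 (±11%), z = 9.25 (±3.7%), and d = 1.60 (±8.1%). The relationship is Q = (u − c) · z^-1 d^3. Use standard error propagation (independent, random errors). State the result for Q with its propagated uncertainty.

Let w = u − c = 714. δw = √(δu² + δc²) = √(5970 + 101) = 77.9, so δw/w = 0.109.
Q is then a monomial in w, z, d:
δQ/Q = √((δw/w)² + (-1·δz/z)² + (3·δd/d)²) = √(0.0119 + 0.00137 + 0.0590) = 0.269
Q = 316, so δQ = 0.269 × 316 = 85.0.

316 ± 85.0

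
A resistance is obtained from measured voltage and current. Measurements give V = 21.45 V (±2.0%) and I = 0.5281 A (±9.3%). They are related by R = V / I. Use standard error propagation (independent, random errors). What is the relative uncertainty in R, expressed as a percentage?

R is a product of powers, so relative uncertainties combine in quadrature:
  (1·δV/V)² = (1×0.0200)² = 0.000400;  (-1·δI/I)² = (-1×0.0930)² = 0.00865
δR/R = √(0.00905) = 0.0951

9.51%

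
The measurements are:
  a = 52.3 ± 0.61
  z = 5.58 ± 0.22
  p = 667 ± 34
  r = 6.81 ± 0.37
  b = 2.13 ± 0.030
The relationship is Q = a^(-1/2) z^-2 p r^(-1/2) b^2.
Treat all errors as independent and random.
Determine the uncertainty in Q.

Relative error in a monomial: (δQ/Q)² = Σ (nᵢ · δxᵢ/xᵢ)².
  (−½·δa/a)² = (-0.5×0.0117)² = 3.4e-05;  (-2·δz/z)² = (-2×0.0394)² = 0.00622;  (1·δp/p)² = (1×0.0510)² = 0.00260;  (−½·δr/r)² = (-0.5×0.0543)² = 0.000738;  (2·δb/b)² = (2×0.0141)² = 0.000793
δQ/Q = √(0.0104) = 0.102
Q = 5.15, so δQ = 0.102 × 5.15 = 0.525.

0.525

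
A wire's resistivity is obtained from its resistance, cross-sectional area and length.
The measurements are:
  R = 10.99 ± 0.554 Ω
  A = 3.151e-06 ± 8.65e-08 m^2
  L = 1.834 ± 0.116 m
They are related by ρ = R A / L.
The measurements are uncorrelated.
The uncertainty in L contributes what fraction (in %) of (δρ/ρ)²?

54.8%

(δρ/ρ)² = (1·δR/R)² + (1·δA/A)² + (-1·δL/L)²
  R term: (1×0.0504)² = 0.00254
  A term: (1×0.0275)² = 0.000754
  L term: (-1×0.0632)² = 0.00400
Total = 0.00730. Share from L = 0.00400/0.00730 = 0.548.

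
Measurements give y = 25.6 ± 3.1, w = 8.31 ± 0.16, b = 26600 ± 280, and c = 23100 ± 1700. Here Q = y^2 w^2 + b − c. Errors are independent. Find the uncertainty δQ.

Let p = y^2·w^2 = 45300. δp/p = √((2·δy/y)² + (2·δw/w)²) = √(0.0587 + 0.00148) = 0.245, so δp = 11100.
Q = p + b − c: δQ = √(δp² + δb² + δc²) = √(1.23e+08 + 78400 + 2.89e+06) = 11200

11200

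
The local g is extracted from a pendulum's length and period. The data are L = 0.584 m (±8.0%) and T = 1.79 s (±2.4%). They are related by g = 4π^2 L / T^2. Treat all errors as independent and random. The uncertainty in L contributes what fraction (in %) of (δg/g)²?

(δg/g)² = (1·δL/L)² + (-2·δT/T)²
  L term: (1×0.0800)² = 0.00640
  T term: (-2×0.0240)² = 0.00230
Total = 0.00870. Share from L = 0.00640/0.00870 = 0.735.

73.5%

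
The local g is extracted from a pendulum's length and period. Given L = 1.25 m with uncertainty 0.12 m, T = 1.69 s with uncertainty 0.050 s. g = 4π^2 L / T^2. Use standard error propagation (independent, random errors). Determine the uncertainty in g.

1.95 m/s^2

Relative error in a monomial: (δg/g)² = Σ (nᵢ · δxᵢ/xᵢ)².
  (1·δL/L)² = (1×0.0960)² = 0.00922;  (-2·δT/T)² = (-2×0.0296)² = 0.00350
δg/g = √(0.0127) = 0.113
g = 17.3 m/s^2, so δg = 0.113 × 17.3 = 1.95 m/s^2.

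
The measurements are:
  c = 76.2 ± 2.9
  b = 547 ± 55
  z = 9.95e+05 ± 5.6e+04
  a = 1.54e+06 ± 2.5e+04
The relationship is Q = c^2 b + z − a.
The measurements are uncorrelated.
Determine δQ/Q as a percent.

Let p = c^2·b = 3.18e+06. δp/p = √((2·δc/c)² + (1·δb/b)²) = √(0.00579 + 0.0101) = 0.126, so δp = 4.01e+05.
Q = p + z − a: δQ = √(δp² + δz² + δa²) = √(1.6e+11 + 3.14e+09 + 6.25e+08) = 4.05e+05
Q = 2.63e+06, so δQ/Q = 4.05e+05/2.63e+06 = 0.154.

15.4%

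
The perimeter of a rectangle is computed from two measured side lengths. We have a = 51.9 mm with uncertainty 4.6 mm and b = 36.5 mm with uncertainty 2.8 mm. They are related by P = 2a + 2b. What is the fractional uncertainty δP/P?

Absolute uncertainties add in quadrature for a linear combination:
  (2·δa)² = 84.6;  (2·δb)² = 31.4
δP = √(116) = 10.8 mm
P = 177 mm, so δP/P = 10.8/177 = 0.0609.

0.0609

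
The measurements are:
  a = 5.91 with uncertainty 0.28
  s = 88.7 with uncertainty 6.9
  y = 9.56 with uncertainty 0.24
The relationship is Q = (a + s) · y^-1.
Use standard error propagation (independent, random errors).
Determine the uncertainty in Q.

Let u = a + s = 94.6. δu = √(δa² + δs²) = √(0.0784 + 47.6) = 6.91, so δu/u = 0.0730.
Q is then a monomial in u, y:
δQ/Q = √((δu/u)² + (-1·δy/y)²) = √(0.00533 + 0.000630) = 0.0772
Q = 9.90, so δQ = 0.0772 × 9.90 = 0.764.

0.764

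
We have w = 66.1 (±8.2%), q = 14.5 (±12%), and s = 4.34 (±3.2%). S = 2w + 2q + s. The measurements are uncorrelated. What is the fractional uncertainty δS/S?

Absolute uncertainties add in quadrature for a linear combination:
  (2·δw)² = 118;  (2·δq)² = 12.1;  (δs)² = 0.0193
δS = √(130) = 11.4
S = 166, so δS/S = 11.4/166 = 0.0688.

0.0688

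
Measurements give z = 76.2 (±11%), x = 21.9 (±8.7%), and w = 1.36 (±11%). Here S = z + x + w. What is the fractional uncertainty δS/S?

0.0864

S is a linear combination, so absolute uncertainties add in quadrature:
  (δz)² = 70.3;  (δx)² = 3.63;  (δw)² = 0.0224
δS = √(73.9) = 8.60
S = 99.5, so δS/S = 8.60/99.5 = 0.0864.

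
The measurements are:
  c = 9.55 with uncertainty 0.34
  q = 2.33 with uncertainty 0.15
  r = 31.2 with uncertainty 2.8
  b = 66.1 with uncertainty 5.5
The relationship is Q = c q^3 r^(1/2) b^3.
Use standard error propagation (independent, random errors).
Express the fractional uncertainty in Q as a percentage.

Relative error in a monomial: (δQ/Q)² = Σ (nᵢ · δxᵢ/xᵢ)².
  (1·δc/c)² = (1×0.0356)² = 0.00127;  (3·δq/q)² = (3×0.0644)² = 0.0373;  (½·δr/r)² = (0.5×0.0897)² = 0.00201;  (3·δb/b)² = (3×0.0832)² = 0.0623
δQ/Q = √(0.103) = 0.321

32.1%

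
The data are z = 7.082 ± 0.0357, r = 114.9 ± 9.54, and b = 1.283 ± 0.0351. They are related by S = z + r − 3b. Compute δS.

Sums and differences: (δS)² = Σ (cᵢ δxᵢ)².
  (δz)² = 0.00127;  (δr)² = 91.0;  (3·δb)² = 0.0111
δS = √(91.0) = 9.54

9.54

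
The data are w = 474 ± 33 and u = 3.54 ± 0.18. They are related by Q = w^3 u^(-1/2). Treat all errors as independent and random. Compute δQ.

For a monomial Q ∝ w^3, u^(-1/2), fractional errors add in quadrature:
  (3·δw/w)² = (3×0.0696)² = 0.0436;  (−½·δu/u)² = (-0.5×0.0508)² = 0.000646
δQ/Q = √(0.0443) = 0.210
Q = 5.66e+07, so δQ = 0.210 × 5.66e+07 = 1.19e+07.

1.19e+07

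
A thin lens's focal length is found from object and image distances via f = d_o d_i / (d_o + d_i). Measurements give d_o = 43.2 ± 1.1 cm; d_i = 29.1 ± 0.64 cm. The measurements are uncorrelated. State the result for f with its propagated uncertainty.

17.4 ± 0.290 cm

∂f/∂d_o = (d_i/(d_o+d_i))² = 0.162;  ∂f/∂d_i = (d_o/(d_o+d_i))² = 0.357
δf = √((∂f/∂d_o · δd_o)² + (∂f/∂d_i · δd_i)²) = √(0.0318 + 0.0522) = 0.290 cm
f = 17.4 cm.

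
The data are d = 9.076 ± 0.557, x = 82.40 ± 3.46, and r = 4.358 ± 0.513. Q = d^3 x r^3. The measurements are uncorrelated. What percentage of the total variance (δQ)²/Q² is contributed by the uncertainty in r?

(δQ/Q)² = (3·δd/d)² + (1·δx/x)² + (3·δr/r)²
  d term: (3×0.0614)² = 0.0339
  x term: (1×0.0420)² = 0.00176
  r term: (3×0.118)² = 0.125
Total = 0.160. Share from r = 0.125/0.160 = 0.778.

77.8%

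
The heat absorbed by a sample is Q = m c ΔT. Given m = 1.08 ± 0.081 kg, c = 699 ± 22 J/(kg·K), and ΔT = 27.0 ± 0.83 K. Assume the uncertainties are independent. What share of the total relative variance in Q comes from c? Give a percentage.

(δQ/Q)² = (1·δm/m)² + (1·δc/c)² + (1·δΔT/ΔT)²
  m term: (1×0.0750)² = 0.00562
  c term: (1×0.0315)² = 0.000991
  ΔT term: (1×0.0307)² = 0.000945
Total = 0.00756. Share from c = 0.000991/0.00756 = 0.131.

13.1%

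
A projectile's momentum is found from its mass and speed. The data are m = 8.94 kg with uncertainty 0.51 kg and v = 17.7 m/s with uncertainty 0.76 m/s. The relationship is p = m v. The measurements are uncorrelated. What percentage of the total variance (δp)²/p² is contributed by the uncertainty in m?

63.8%

(δp/p)² = (1·δm/m)² + (1·δv/v)²
  m term: (1×0.0570)² = 0.00325
  v term: (1×0.0429)² = 0.00184
Total = 0.00510. Share from m = 0.00325/0.00510 = 0.638.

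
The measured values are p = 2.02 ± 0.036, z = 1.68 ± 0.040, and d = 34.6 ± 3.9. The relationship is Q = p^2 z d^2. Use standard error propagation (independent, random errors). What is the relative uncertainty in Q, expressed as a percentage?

22.9%

Each factor contributes (exponent × relative error)² to (δQ/Q)²:
  (2·δp/p)² = (2×0.0178)² = 0.00127;  (1·δz/z)² = (1×0.0238)² = 0.000567;  (2·δd/d)² = (2×0.113)² = 0.0508
δQ/Q = √(0.0527) = 0.229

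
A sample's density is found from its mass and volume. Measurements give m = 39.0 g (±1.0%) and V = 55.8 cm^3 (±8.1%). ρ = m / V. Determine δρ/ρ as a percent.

Since ρ is a product/quotient, work with relative uncertainties:
  (1·δm/m)² = (1×0.0100)² = 0.000100;  (-1·δV/V)² = (-1×0.0810)² = 0.00656
δρ/ρ = √(0.00666) = 0.0816

8.16%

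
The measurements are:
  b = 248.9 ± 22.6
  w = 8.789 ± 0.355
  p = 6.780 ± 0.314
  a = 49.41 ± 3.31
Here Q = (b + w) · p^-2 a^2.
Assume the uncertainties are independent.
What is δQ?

Let u = b + w = 257.7. δu = √(δb² + δw²) = √(511 + 0.126) = 22.6, so δu/u = 0.0877.
Q is then a monomial in u, p, a:
δQ/Q = √((δu/u)² + (-2·δp/p)² + (2·δa/a)²) = √(0.00769 + 0.00858 + 0.0180) = 0.185
Q = 13690, so δQ = 0.185 × 13690 = 2530.

2530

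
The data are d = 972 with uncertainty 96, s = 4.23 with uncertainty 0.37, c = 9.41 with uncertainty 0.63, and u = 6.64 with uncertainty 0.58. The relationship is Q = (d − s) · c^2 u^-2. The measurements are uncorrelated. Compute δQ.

469

Let w = d − s = 968. δw = √(δd² + δs²) = √(9220 + 0.137) = 96.0, so δw/w = 0.0992.
Q is then a monomial in w, c, u:
δQ/Q = √((δw/w)² + (2·δc/c)² + (-2·δu/u)²) = √(0.00984 + 0.0179 + 0.0305) = 0.241
Q = 1940, so δQ = 0.241 × 1940 = 469.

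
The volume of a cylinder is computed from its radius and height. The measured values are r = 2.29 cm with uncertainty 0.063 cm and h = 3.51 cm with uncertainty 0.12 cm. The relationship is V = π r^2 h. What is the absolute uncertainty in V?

3.75 cm^3

Products/powers → add relative errors in quadrature, weighted by exponent:
  (2·δr/r)² = (2×0.0275)² = 0.00303;  (1·δh/h)² = (1×0.0342)² = 0.00117
δV/V = √(0.00420) = 0.0648
V = 57.8 cm^3, so δV = 0.0648 × 57.8 = 3.75 cm^3.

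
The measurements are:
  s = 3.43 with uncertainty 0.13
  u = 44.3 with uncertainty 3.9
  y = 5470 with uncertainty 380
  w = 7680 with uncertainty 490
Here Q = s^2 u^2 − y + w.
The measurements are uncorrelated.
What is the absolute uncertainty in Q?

Let p = s^2·u^2 = 23100. δp/p = √((2·δs/s)² + (2·δu/u)²) = √(0.00575 + 0.0310) = 0.192, so δp = 4430.
Q = p − y + w: δQ = √(δp² + δy² + δw²) = √(1.96e+07 + 1.44e+05 + 2.4e+05) = 4470

4470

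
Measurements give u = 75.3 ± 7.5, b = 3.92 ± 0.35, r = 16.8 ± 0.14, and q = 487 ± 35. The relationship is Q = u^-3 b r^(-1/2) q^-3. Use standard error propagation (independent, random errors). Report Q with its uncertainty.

Each factor contributes (exponent × relative error)² to (δQ/Q)²:
  (-3·δu/u)² = (-3×0.0996)² = 0.0893;  (1·δb/b)² = (1×0.0893)² = 0.00797;  (−½·δr/r)² = (-0.5×0.00833)² = 1.74e-05;  (-3·δq/q)² = (-3×0.0719)² = 0.0465
δQ/Q = √(0.144) = 0.379
Q = 1.94e-14, so δQ = 0.379 × 1.94e-14 = 7.35e-15.

(1.94 ± 0.735) × 10^-14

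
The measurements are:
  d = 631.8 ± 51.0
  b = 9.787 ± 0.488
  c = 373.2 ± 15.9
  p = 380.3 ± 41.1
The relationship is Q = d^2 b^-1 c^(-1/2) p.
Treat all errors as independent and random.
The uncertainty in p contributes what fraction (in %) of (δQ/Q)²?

(δQ/Q)² = (2·δd/d)² + (-1·δb/b)² + (−½·δc/c)² + (1·δp/p)²
  d term: (2×0.0807)² = 0.0261
  b term: (-1×0.0499)² = 0.00249
  c term: (-0.5×0.0426)² = 0.000454
  p term: (1×0.108)² = 0.0117
Total = 0.0407. Share from p = 0.0117/0.0407 = 0.287.

28.7%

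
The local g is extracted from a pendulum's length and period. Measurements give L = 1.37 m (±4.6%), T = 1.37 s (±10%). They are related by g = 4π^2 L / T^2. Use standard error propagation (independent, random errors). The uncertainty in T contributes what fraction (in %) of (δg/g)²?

(δg/g)² = (1·δL/L)² + (-2·δT/T)²
  L term: (1×0.0460)² = 0.00212
  T term: (-2×0.100)² = 0.0400
Total = 0.0421. Share from T = 0.0400/0.0421 = 0.950.

95.0%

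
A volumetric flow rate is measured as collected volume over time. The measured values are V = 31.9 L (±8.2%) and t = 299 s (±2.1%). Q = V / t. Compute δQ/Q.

Since Q is a product/quotient, work with relative uncertainties:
  (1·δV/V)² = (1×0.0820)² = 0.00672;  (-1·δt/t)² = (-1×0.0210)² = 0.000441
δQ/Q = √(0.00716) = 0.0846

0.0846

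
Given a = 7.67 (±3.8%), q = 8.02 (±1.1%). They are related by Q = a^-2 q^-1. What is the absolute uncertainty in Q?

0.000163

Products/powers → add relative errors in quadrature, weighted by exponent:
  (-2·δa/a)² = (-2×0.0380)² = 0.00578;  (-1·δq/q)² = (-1×0.0110)² = 0.000121
δQ/Q = √(0.00590) = 0.0768
Q = 0.00212, so δQ = 0.0768 × 0.00212 = 0.000163.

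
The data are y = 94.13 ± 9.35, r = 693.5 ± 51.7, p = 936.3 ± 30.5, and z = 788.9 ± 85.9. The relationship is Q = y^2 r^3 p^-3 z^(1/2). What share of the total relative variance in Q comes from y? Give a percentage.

38.7%

(δQ/Q)² = (2·δy/y)² + (3·δr/r)² + (-3·δp/p)² + (½·δz/z)²
  y term: (2×0.0993)² = 0.0395
  r term: (3×0.0745)² = 0.0500
  p term: (-3×0.0326)² = 0.00955
  z term: (0.5×0.109)² = 0.00296
Total = 0.102. Share from y = 0.0395/0.102 = 0.387.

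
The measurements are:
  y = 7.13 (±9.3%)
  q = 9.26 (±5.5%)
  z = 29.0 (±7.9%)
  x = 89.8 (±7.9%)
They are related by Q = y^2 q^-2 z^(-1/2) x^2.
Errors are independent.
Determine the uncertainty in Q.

Relative error in a monomial: (δQ/Q)² = Σ (nᵢ · δxᵢ/xᵢ)².
  (2·δy/y)² = (2×0.0930)² = 0.0346;  (-2·δq/q)² = (-2×0.0550)² = 0.0121;  (−½·δz/z)² = (-0.5×0.0790)² = 0.00156;  (2·δx/x)² = (2×0.0790)² = 0.0250
δQ/Q = √(0.0732) = 0.271
Q = 888, so δQ = 0.271 × 888 = 240.

240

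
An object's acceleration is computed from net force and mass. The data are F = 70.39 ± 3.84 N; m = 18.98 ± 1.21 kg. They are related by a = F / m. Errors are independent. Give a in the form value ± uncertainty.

Products/powers → add relative errors in quadrature, weighted by exponent:
  (1·δF/F)² = (1×0.0546)² = 0.00298;  (-1·δm/m)² = (-1×0.0638)² = 0.00406
δa/a = √(0.00704) = 0.0839
a = 3.709 m/s^2, so δa = 0.0839 × 3.709 = 0.311 m/s^2.

3.709 ± 0.311 m/s^2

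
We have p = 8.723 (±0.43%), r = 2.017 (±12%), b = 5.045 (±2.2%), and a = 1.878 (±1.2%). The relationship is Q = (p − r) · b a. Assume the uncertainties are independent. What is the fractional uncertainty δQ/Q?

0.0443

Let u = p − r = 6.706. δu = √(δp² + δr²) = √(0.00141 + 0.0586) = 0.245, so δu/u = 0.0365.
Q is then a monomial in u, b, a:
δQ/Q = √((δu/u)² + (1·δb/b)² + (1·δa/a)²) = √(0.00133 + 0.000484 + 0.000144) = 0.0443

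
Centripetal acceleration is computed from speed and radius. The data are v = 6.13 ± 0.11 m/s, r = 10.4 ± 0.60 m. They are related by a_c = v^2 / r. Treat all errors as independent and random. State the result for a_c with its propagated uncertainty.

3.61 ± 0.245 m/s^2

Each factor contributes (exponent × relative error)² to (δa_c/a_c)²:
  (2·δv/v)² = (2×0.0179)² = 0.00129;  (-1·δr/r)² = (-1×0.0577)² = 0.00333
δa_c/a_c = √(0.00462) = 0.0679
a_c = 3.61 m/s^2, so δa_c = 0.0679 × 3.61 = 0.245 m/s^2.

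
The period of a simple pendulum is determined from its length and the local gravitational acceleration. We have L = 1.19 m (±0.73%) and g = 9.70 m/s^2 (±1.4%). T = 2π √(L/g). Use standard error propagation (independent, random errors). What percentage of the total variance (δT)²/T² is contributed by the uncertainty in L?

21.4%

(δT/T)² = (½·δL/L)² + (−½·δg/g)²
  L term: (0.5×0.00730)² = 1.33e-05
  g term: (-0.5×0.0140)² = 4.9e-05
Total = 6.23e-05. Share from L = 1.33e-05/6.23e-05 = 0.214.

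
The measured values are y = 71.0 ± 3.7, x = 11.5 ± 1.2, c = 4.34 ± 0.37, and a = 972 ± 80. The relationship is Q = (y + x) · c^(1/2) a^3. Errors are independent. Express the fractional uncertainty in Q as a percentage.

Let u = y + x = 82.5. δu = √(δy² + δx²) = √(13.7 + 1.44) = 3.89, so δu/u = 0.0471.
Q is then a monomial in u, c, a:
δQ/Q = √((δu/u)² + (½·δc/c)² + (3·δa/a)²) = √(0.00222 + 0.00182 + 0.0610) = 0.255

25.5%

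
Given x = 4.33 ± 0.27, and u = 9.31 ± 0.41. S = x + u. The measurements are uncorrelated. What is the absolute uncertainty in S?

0.491

For a sum/difference, combine absolute errors in quadrature:
  (δx)² = 0.0729;  (δu)² = 0.168
δS = √(0.241) = 0.491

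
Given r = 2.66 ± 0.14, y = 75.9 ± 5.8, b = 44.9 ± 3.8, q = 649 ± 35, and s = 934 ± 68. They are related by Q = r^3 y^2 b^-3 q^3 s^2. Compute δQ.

1.14e+14

Products/powers → add relative errors in quadrature, weighted by exponent:
  (3·δr/r)² = (3×0.0526)² = 0.0249;  (2·δy/y)² = (2×0.0764)² = 0.0234;  (-3·δb/b)² = (-3×0.0846)² = 0.0645;  (3·δq/q)² = (3×0.0539)² = 0.0262;  (2·δs/s)² = (2×0.0728)² = 0.0212
δQ/Q = √(0.160) = 0.400
Q = 2.86e+14, so δQ = 0.400 × 2.86e+14 = 1.14e+14.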